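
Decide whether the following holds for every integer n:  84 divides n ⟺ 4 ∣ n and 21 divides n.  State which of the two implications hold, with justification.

Equivalent; both directions hold.

[⇐] Suppose 4 ∣ n and 21 ∣ n. Any common multiple of 4 and 21 is a multiple of their lcm; here gcd(4, 21) = 1, so lcm(4, 21) = 4·21 = 84, so 84 ∣ n.

[⇒] If 84 ∣ n, write n = 84q. Since 84 = 21·4, n = 4·(21q), so 4 ∣ n; and since 84 = 4·21, n = 21·(4q), so 21 ∣ n.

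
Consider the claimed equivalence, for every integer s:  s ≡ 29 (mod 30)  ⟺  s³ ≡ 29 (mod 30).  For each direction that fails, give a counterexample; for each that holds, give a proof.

Both directions hold; the statement is true.

(⇐) Suppose s³ ≡ 29 (mod 30). The only residue r in {0, …, 29} with r³ ≡ 29 (mod 30) is r = 29, so s ≡ 29 (mod 30).

(⇒) Suppose s ≡ 29 (mod 30). Write s = 30j + 29. Then (30j + 29)³ = 27000j³ + 78300j² + 75690j + 24389 = 30(900j³ + 2610j² + 2523j + 812) + 29, so s³ ≡ 29 (mod 30).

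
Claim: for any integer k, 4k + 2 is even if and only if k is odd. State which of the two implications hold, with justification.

(⇒) This fails: take k = 6. Then 4k + 2 = 26, which is even, yet k = 6 is even, not odd.

(⇐) Suppose k is odd. Since 4 is even, 4k is even for every k, so 4k + 2 has the same parity as 2, which is even. Hence 4k + 2 is even.

Only the reverse direction holds.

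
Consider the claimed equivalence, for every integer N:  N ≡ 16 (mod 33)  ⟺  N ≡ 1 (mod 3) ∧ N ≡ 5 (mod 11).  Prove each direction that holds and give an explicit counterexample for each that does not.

(→) Suppose N ≡ 16 (mod 33); write N = 33j + 16. Since 3 ∣ 33, reducing mod 3 gives N ≡ 16 ≡ 1 (mod 3); since 11 ∣ 33, reducing mod 11 gives N ≡ 16 ≡ 5 (mod 11).

(←) Conversely, if N ≡ 1 (mod 3) and N ≡ 5 (mod 11), then by the Chinese remainder theorem N ≡ 16 (mod 33). This is exactly N ≡ 16 (mod 33).

Equivalent; both directions hold.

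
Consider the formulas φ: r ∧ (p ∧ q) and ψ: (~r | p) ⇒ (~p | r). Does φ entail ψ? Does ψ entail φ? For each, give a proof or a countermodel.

(←) This fails. Under q = F, p = F, r = F, the left side is false but the right side is true.

(→) Assume the antecedent. If q is true, the antecedent forces (q = T, p = T, r = T), and (~r | p) ⇒ (~p | r) holds there. If q is false, the antecedent cannot hold. Either way (~r | p) ⇒ (~p | r) holds.

Only the forward direction holds.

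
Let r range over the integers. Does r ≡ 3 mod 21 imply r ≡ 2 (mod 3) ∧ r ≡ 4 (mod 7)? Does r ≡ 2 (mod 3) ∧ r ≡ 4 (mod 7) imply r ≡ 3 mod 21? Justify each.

[⇒] This fails: r = 3 gives 3 ≡ 3 (mod 21) but 3 ≡ 0 (mod 3), so the conjunction on the right does not hold.

[⇐] This fails: r = 11 satisfies both congruences on the right (11 ≡ 2 mod 3 and 11 ≡ 4 mod 7) yet 11 ≡ 11 (mod 21), not 3.

Neither implication holds.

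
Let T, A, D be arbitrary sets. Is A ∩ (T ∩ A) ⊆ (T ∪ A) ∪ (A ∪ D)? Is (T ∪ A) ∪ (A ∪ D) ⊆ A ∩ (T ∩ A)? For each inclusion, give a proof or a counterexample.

The sets are not equal: only the forward inclusion holds.

Forward inclusion. Let x ∈ A ∩ (T ∩ A). Then either x ∈ T ∩ A and x ∉ D; or x ∈ T ∩ A ∩ D. In each case x ∈ (T ∪ A) ∪ (A ∪ D), so A ∩ (T ∩ A) ⊆ (T ∪ A) ∪ (A ∪ D).

Reverse inclusion. This inclusion fails. Take T = {1}, A = ∅, D = ∅; then 1 ∈ (T ∪ A) ∪ (A ∪ D) but 1 ∉ A ∩ (T ∩ A).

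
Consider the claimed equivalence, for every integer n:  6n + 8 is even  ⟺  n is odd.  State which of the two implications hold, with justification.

(⇒) fails; (⇐) holds.

Forward direction. This fails: take n = 6. Then 6n + 8 = 44, which is even, yet n = 6 is even, not odd.

Converse. Suppose n is odd. Since 6 is even, 6n is even for every n, so 6n + 8 has the same parity as 8, which is even. Hence 6n + 8 is even.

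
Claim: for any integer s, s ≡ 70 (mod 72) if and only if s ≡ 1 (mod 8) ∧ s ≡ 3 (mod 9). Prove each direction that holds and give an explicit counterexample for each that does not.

Both directions fail.

(⟹) This fails: s = 70 gives 70 ≡ 70 (mod 72) but 70 ≡ 6 (mod 8), so the conjunction on the right does not hold.

(⟸) This fails: s = 57 satisfies both congruences on the right (57 ≡ 1 mod 8 and 57 ≡ 3 mod 9) yet 57 ≡ 57 (mod 72), not 70.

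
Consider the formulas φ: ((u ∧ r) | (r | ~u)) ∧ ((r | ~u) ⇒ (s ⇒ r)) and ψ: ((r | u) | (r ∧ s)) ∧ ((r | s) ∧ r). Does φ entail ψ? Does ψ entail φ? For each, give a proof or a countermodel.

[⇒] This fails. Under r = F, u = F, s = F, the left side is true but the right side is false.

[⇐] Assume the antecedent. If r is true, the consequent reduces to true regardless of the other variables. If r is false, the antecedent cannot hold. Either way the consequent holds.

Not equivalent: only (⇐) holds.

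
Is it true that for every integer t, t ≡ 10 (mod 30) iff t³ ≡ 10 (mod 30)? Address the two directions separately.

(⟹) Suppose t ≡ 10 (mod 30). Write t = 30j + 10. Then (30j + 10)³ = 27000j³ + 27000j² + 9000j + 1000 = 30(900j³ + 900j² + 300j + 33) + 10, so t³ ≡ 10 (mod 30).

(⟸) Conversely, suppose t³ ≡ 10 (mod 30). The only residue r in {0, …, 29} with r³ ≡ 10 (mod 30) is r = 10, so t ≡ 10 (mod 30).

The biconditional holds.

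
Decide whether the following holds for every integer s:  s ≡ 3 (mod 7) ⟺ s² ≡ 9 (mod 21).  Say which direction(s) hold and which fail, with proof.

Both directions fail.

Forward direction. This fails: take s = 10. Then 10 ≡ 3 (mod 7), but 10² = 100 ≡ 16 (mod 21), not 9.

Converse. This fails: take s = 18. Then 18² = 324 ≡ 9 (mod 21), yet 18 ≡ 4 (mod 7), not 3.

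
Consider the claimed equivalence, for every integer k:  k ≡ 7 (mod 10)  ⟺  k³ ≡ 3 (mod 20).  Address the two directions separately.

Not equivalent: only (⇐) holds.

(⇒) This fails: take k = 17. Then 17 ≡ 7 (mod 10), but 17³ = 4913 ≡ 13 (mod 20), not 3.

(⇐) Conversely, the residues r modulo 20 with r³ ≡ 3 (mod 20) are exactly {7}, and each is ≡ 7 (mod 10).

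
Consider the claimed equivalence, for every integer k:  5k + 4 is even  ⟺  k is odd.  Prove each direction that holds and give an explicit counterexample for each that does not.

Both directions fail.

Forward direction. This fails: k = 4 gives 5k + 4 = 24, which is even, but 4 is even, not odd.

Converse. This also fails: k = 5 is odd, but 5k + 4 = 29 is odd, not even.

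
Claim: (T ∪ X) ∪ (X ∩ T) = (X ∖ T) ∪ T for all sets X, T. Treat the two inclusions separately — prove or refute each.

Both inclusions hold; the sets are equal.

(⊇) Let x ∈ (X ∖ T) ∪ T. Then either x ∈ X and x ∉ T; or x ∈ T and x ∉ X; or x ∈ X ∩ T. In each case x ∈ (T ∪ X) ∪ (X ∩ T), so (X ∖ T) ∪ T ⊆ (T ∪ X) ∪ (X ∩ T).

(⊆) Let x ∈ (T ∪ X) ∪ (X ∩ T). Then either x ∈ X and x ∉ T; or x ∈ T and x ∉ X; or x ∈ X ∩ T. In each case x ∈ (X ∖ T) ∪ T, so (T ∪ X) ∪ (X ∩ T) ⊆ (X ∖ T) ∪ T.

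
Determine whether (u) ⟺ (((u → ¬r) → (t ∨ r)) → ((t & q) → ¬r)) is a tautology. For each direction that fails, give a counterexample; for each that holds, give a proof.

Neither direction holds.

Forward direction. This fails. Under q = T, t = T, r = T, u = T, the left side is true but the right side is false.

Converse. This fails. Under q = F, t = F, r = F, u = F, the left side is false but the right side is true.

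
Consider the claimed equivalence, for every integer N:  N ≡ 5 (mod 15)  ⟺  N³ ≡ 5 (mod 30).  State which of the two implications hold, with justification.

[⇒] This fails: take N = 20. Then 20 ≡ 5 (mod 15), but 20³ = 8000 ≡ 20 (mod 30), not 5.

[⇐] Conversely, the residues r modulo 30 with r³ ≡ 5 (mod 30) are exactly {5}, and each is ≡ 5 (mod 15).

Not equivalent: only (⇐) holds.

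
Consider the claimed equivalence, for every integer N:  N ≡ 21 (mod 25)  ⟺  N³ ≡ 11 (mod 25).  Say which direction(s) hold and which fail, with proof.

(⟹) Suppose N ≡ 21 (mod 25). Write N = 25j + 21. Then (25j + 21)³ = 15625j³ + 39375j² + 33075j + 9261 = 25(625j³ + 1575j² + 1323j + 370) + 11, so N³ ≡ 11 (mod 25).

(⟸) Conversely, suppose N³ ≡ 11 (mod 25). The only residue r in {0, …, 24} with r³ ≡ 11 (mod 25) is r = 21, so N ≡ 21 (mod 25).

Equivalent; both directions hold.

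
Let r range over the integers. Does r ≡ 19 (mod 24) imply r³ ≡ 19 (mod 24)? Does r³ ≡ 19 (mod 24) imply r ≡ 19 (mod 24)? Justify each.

Both directions hold; the statement is true.

[⇒] Suppose r ≡ 19 (mod 24). Write r = 24j + 19. Then (24j + 19)³ = 13824j³ + 32832j² + 25992j + 6859 = 24(576j³ + 1368j² + 1083j + 285) + 19, so r³ ≡ 19 (mod 24).

[⇐] Conversely, suppose r³ ≡ 19 (mod 24). The only residue r in {0, …, 23} with r³ ≡ 19 (mod 24) is r = 19, so r ≡ 19 (mod 24).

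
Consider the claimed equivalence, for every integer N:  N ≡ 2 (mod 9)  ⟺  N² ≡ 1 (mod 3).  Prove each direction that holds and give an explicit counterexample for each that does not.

[⇒] Suppose N ≡ 2 (mod 9). Then N² ≡ 2² = 4 (mod 9), and since 3 ∣ 9, also N² ≡ 1 (mod 3).

[⇐] This fails: take N = 1. Then 1² = 1 ≡ 1 (mod 3), yet 1 ≡ 1 (mod 9), not 2.

Only the forward implication holds.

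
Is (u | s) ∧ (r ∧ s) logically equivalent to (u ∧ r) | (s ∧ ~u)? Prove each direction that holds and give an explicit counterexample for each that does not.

Only the forward implication holds.

[⇒] Assume the antecedent. If u is true, the antecedent forces (u = T, s = T, r = T), and (u ∧ r) | (s ∧ ~u) holds there. If u is false, the antecedent forces (u = F, s = T, r = T), and (u ∧ r) | (s ∧ ~u) holds there. Either way (u ∧ r) | (s ∧ ~u) holds.

[⇐] This fails. Under u = F, s = T, r = F, the left side is false but the right side is true.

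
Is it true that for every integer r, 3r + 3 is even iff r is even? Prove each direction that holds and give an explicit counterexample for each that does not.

Neither implication holds.

[⇒] This fails: r = 3 gives 3r + 3 = 12, which is even, but 3 is odd, not even.

[⇐] This also fails: r = 0 is even, but 3r + 3 = 3 is odd, not even.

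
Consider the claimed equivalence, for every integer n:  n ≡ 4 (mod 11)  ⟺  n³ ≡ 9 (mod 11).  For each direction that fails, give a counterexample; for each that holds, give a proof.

(⟹) Suppose n ≡ 4 (mod 11). Write n = 11j + 4. Then (11j + 4)³ = 1331j³ + 1452j² + 528j + 64 = 11(121j³ + 132j² + 48j + 5) + 9, so n³ ≡ 9 (mod 11).

(⟸) Conversely, suppose n³ ≡ 9 (mod 11). The only residue r in {0, …, 10} with r³ ≡ 9 (mod 11) is r = 4, so n ≡ 4 (mod 11).

The biconditional holds.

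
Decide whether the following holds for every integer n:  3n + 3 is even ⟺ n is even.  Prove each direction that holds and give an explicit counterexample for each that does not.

Neither direction holds.

[⇒] This fails: n = 3 gives 3n + 3 = 12, which is even, but 3 is odd, not even.

[⇐] This also fails: n = 2 is even, but 3n + 3 = 9 is odd, not even.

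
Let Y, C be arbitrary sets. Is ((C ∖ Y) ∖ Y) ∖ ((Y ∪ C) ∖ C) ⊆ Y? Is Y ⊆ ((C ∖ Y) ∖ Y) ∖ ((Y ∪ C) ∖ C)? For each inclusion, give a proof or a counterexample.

Neither inclusion holds.

(⟹) This inclusion fails. Take Y = ∅, C = {1}; then 1 ∈ ((C ∖ Y) ∖ Y) ∖ ((Y ∪ C) ∖ C) but 1 ∉ Y.

(⟸) This inclusion fails. Take Y = {1}, C = ∅; then 1 ∈ Y but 1 ∉ ((C ∖ Y) ∖ Y) ∖ ((Y ∪ C) ∖ C).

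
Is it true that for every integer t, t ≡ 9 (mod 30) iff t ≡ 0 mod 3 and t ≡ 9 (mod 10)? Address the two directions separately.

Forward direction. Suppose t ≡ 9 (mod 30); write t = 30j + 9. Since 3 ∣ 30, reducing mod 3 gives t ≡ 9 ≡ 0 (mod 3); since 10 ∣ 30, reducing mod 10 gives t ≡ 9 (mod 10).

Converse. If t ≡ 0 (mod 3) and t ≡ 9 (mod 10), then by the Chinese remainder theorem t ≡ 9 (mod 30). This is exactly t ≡ 9 (mod 30).

Equivalent; both directions hold.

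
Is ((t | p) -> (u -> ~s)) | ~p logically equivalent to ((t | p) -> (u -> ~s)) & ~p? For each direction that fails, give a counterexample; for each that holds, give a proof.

The forward direction fails; the converse holds.

Converse. Assume the antecedent. If p is true, the antecedent cannot hold. If p is false, ((t | p) -> (u -> ~s)) | ~p reduces to true regardless of the other variables. Either way ((t | p) -> (u -> ~s)) | ~p holds.

Forward direction. This fails. Under t = F, u = F, p = T, s = F, the left side is true but the right side is false.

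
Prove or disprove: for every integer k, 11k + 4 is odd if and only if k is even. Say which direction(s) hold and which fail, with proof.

Both directions fail.

(→) This fails: k = 7 gives 11k + 4 = 81, which is odd, but 7 is odd, not even.

(←) This also fails: k = 6 is even, but 11k + 4 = 70 is even, not odd.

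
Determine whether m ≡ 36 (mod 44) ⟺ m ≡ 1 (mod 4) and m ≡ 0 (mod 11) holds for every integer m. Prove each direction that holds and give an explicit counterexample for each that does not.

Forward direction. This fails: m = 36 gives 36 ≡ 36 (mod 44) but 36 ≡ 0 (mod 4), so the conjunction on the right does not hold.

Converse. This fails: m = 33 satisfies both congruences on the right (33 ≡ 1 mod 4 and 33 ≡ 0 mod 11) yet 33 ≡ 33 (mod 44), not 36.

(⇒) fails and (⇐) fails.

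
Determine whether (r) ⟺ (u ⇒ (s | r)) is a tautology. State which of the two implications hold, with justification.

(⇒) Assume the antecedent. If r is true, u ⇒ (s | r) reduces to true regardless of the other variables. If r is false, the antecedent cannot hold. Either way u ⇒ (s | r) holds.

(⇐) This fails. Under r = F, u = F, s = F, the left side is false but the right side is true.

Only the forward implication holds.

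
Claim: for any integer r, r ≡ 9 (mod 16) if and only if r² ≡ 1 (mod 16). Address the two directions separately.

Forward direction. Suppose r ≡ 9 (mod 16). Write r = 16j + 9. Then (16j + 9)² = 256j² + 288j + 81 = 16(16j² + 18j + 5) + 1, so r² ≡ 1 (mod 16).

Converse. This fails: take r = 1. Then 1² = 1 ≡ 1 (mod 16), yet 1 ≡ 1 (mod 16), not 9.

Not equivalent: only (⇒) holds.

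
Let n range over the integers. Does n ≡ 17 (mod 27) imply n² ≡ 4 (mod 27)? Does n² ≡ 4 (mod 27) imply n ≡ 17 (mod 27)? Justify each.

Neither direction holds.

(⟹) This fails: take n = 17. Then 17 ≡ 17 (mod 27), but 17² = 289 ≡ 19 (mod 27), not 4.

(⟸) This fails: take n = 2. Then 2² = 4 ≡ 4 (mod 27), yet 2 ≡ 2 (mod 27), not 17.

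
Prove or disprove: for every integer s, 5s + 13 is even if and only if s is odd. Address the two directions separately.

(⇒) Suppose 5s + 13 is even. Since 5 is odd, 5s and s have the same parity, so 5s + 13 ≡ s + 13 (mod 2). As 13 is odd, 5s + 13 is even exactly when s is odd. Thus s is odd.

(⇐) Conversely, suppose s is odd; write s = 2j + 1. Then 5s + 13 = 5·(2j + 1) + 13 = 2·5j + 18, which is even.

Both directions hold.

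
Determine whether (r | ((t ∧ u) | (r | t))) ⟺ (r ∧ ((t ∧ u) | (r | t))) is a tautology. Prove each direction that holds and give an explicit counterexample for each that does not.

Only the converse holds.

(⟸) Assume the antecedent. If t is true, r | ((t ∧ u) | (r | t)) reduces to true regardless of the other variables. If t is false, the antecedent forces (t = F, r = T, u = F) or (t = F, r = T, u = T), and r | ((t ∧ u) | (r | t)) holds there. Either way r | ((t ∧ u) | (r | t)) holds.

(⟹) This fails. Under t = T, r = F, u = F, the left side is true but the right side is false.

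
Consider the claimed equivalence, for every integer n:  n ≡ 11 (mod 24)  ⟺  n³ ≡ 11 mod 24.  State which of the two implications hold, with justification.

Equivalent; both directions hold.

Converse. Suppose n³ ≡ 11 (mod 24). The only residue r in {0, …, 23} with r³ ≡ 11 (mod 24) is r = 11, so n ≡ 11 (mod 24).

Forward direction. Suppose n ≡ 11 (mod 24). Write n = 24j + 11. Then (24j + 11)³ = 13824j³ + 19008j² + 8712j + 1331 = 24(576j³ + 792j² + 363j + 55) + 11, so n³ ≡ 11 (mod 24).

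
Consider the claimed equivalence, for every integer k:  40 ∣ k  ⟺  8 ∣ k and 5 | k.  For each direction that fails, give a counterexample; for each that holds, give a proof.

Equivalent; both directions hold.

(⟹) If 40 ∣ k, write k = 40q. Since 40 = 5·8, k = 8·(5q), so 8 ∣ k; and since 40 = 8·5, k = 5·(8q), so 5 ∣ k.

(⟸) Suppose 8 ∣ k and 5 ∣ k. Any common multiple of 8 and 5 is a multiple of their lcm; here gcd(8, 5) = 1, so lcm(8, 5) = 8·5 = 40, so 40 ∣ k.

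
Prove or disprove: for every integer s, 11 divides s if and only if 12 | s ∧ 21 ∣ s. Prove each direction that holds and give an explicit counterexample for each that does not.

(→) This fails: take s = 11. Certainly 11 ∣ 11, but 12 ∤ 11.

(←) This fails: take s = 84. Both 12 ∣ 84 and 21 ∣ 84, yet 84 is not a multiple of 11 (since 84 = 7·11 + 7), so 11 ∤ 84.

Both directions fail.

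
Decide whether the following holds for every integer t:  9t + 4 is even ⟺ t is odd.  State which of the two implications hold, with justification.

(⇒) fails and (⇐) fails.

Forward direction. This fails: t = 6 gives 9t + 4 = 58, which is even, but 6 is even, not odd.

Converse. This also fails: t = 5 is odd, but 9t + 4 = 49 is odd, not even.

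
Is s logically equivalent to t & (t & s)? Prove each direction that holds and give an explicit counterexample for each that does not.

(⇒) fails; (⇐) holds.

(→) This fails. Under s = T, t = F, the left side is true but the right side is false.

(←) Assume the antecedent. If s is true, s reduces to true regardless of the other variables. If s is false, the antecedent cannot hold. Either way s holds.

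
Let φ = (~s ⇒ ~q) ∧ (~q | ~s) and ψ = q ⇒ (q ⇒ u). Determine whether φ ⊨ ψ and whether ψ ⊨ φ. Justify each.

(⇒) holds; (⇐) fails.

(←) This fails. Under q = T, s = F, u = T, the left side is false but the right side is true.

(→) Assume the antecedent. If q is true, the antecedent cannot hold. If q is false, q ⇒ (q ⇒ u) reduces to true regardless of the other variables. Either way q ⇒ (q ⇒ u) holds.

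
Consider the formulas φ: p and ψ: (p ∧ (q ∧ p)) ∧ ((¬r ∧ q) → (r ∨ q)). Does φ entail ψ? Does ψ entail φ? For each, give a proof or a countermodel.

(⇒) This fails. Under r = F, p = T, q = F, the left side is true but the right side is false.

(⇐) Assume the antecedent. If r is true, the antecedent forces (r = T, p = T, q = T), and p holds there. If r is false, the antecedent forces (r = F, p = T, q = T), and p holds there. Either way p holds.

Only the reverse direction holds.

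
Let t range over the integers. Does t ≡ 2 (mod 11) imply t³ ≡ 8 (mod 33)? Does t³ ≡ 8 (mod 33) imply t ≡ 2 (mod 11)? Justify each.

The forward direction fails; the converse holds.

Forward direction. This fails: take t = 13. Then 13 ≡ 2 (mod 11), but 13³ = 2197 ≡ 19 (mod 33), not 8.

Converse. The residues r modulo 33 with r³ ≡ 8 (mod 33) are exactly {2}, and each is ≡ 2 (mod 11).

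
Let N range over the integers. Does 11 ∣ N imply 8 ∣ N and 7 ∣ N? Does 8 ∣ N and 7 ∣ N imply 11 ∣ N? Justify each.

[⇒] This fails: take N = 11. Certainly 11 ∣ 11, but 8 ∤ 11.

[⇐] This fails: take N = 56. Both 8 ∣ 56 and 7 ∣ 56, yet 56 is not a multiple of 11 (since 56 = 5·11 + 1), so 11 ∤ 56.

Both directions fail.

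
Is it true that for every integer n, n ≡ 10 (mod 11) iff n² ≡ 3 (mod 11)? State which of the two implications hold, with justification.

(⇒) fails and (⇐) fails.

Forward direction. This fails: take n = 10. Then 10 ≡ 10 (mod 11), but 10² = 100 ≡ 1 (mod 11), not 3.

Converse. This fails: take n = 5. Then 5² = 25 ≡ 3 (mod 11), yet 5 ≡ 5 (mod 11), not 10.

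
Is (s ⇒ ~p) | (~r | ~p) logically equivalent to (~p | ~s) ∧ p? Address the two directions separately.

Only the reverse direction holds.

(→) This fails. Under r = F, s = F, p = F, the left side is true but the right side is false.

(←) Assume the antecedent. If r is true, the antecedent forces (r = T, s = F, p = T), and (s ⇒ ~p) | (~r | ~p) holds there. If r is false, (s ⇒ ~p) | (~r | ~p) reduces to true regardless of the other variables. Either way (s ⇒ ~p) | (~r | ~p) holds.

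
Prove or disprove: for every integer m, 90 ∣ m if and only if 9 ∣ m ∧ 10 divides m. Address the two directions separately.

[⇒] If 90 ∣ m, write m = 90q. Since 90 = 10·9, m = 9·(10q), so 9 ∣ m; and since 90 = 9·10, m = 10·(9q), so 10 ∣ m.

[⇐] Suppose 9 ∣ m and 10 ∣ m. Any common multiple of 9 and 10 is a multiple of their lcm; here gcd(9, 10) = 1, so lcm(9, 10) = 9·10 = 90, so 90 ∣ m.

Both directions hold.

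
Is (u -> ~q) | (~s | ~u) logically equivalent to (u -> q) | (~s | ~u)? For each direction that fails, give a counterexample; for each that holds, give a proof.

Neither implication holds.

Forward direction. This fails. Under s = T, q = F, u = T, the left side is true but the right side is false.

Converse. This fails. Under s = T, q = T, u = T, the left side is false but the right side is true.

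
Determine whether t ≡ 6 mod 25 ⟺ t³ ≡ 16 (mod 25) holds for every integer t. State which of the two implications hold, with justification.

Both directions hold; the statement is true.

(⟹) Suppose t ≡ 6 mod 25. Write t = 25j + 6. Then (25j + 6)³ = 15625j³ + 11250j² + 2700j + 216 = 25(625j³ + 450j² + 108j + 8) + 16, so t³ ≡ 16 (mod 25).

(⟸) Conversely, suppose t³ ≡ 16 (mod 25). The only residue r in {0, …, 24} with r³ ≡ 16 (mod 25) is r = 6, so t ≡ 6 (mod 25).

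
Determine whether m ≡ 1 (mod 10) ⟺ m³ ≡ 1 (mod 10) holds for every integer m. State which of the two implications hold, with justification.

Both directions hold.

(⇒) Suppose m ≡ 1 (mod 10). Write m = 10j + 1. Then (10j + 1)³ = 1000j³ + 300j² + 30j + 1 = 10(100j³ + 30j² + 3j) + 1, so m³ ≡ 1 (mod 10).

(⇐) For the converse, argue contrapositively. If m ≢ 1 (mod 10), then m is congruent to one of 0, 2, 3, 4, 5, 6, 7, 8, 9 modulo 10, and these give m³ ≡ 0, 8, 7, 4, 5, 6, 3, 2, 9 respectively — never 1.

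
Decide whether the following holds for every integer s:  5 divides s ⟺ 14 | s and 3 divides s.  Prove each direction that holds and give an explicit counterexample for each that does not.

(⇒) fails and (⇐) fails.

(⇒) This fails: take s = 5. Certainly 5 ∣ 5, but 14 ∤ 5.

(⇐) This fails: take s = 42. Both 14 ∣ 42 and 3 ∣ 42, yet 42 is not a multiple of 5 (since 42 = 8·5 + 2), so 5 ∤ 42.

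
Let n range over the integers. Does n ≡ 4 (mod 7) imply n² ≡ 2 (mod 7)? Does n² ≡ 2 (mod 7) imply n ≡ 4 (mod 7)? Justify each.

The forward direction holds; the converse fails.

[⇒] Suppose n ≡ 4 (mod 7). Write n = 7j + 4. Then (7j + 4)² = 49j² + 56j + 16 = 7(7j² + 8j + 2) + 2, so n² ≡ 2 (mod 7).

[⇐] This fails: take n = 3. Then 3² = 9 ≡ 2 (mod 7), yet 3 ≡ 3 (mod 7), not 4.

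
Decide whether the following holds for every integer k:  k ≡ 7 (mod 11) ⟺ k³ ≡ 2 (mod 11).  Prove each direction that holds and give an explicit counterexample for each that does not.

Forward direction. Suppose k ≡ 7 (mod 11). Write k = 11j + 7. Then (11j + 7)³ = 1331j³ + 2541j² + 1617j + 343 = 11(121j³ + 231j² + 147j + 31) + 2, so k³ ≡ 2 (mod 11).

Converse. Suppose k³ ≡ 2 (mod 11). The only residue r in {0, …, 10} with r³ ≡ 2 (mod 11) is r = 7, so k ≡ 7 (mod 11).

Both implications hold.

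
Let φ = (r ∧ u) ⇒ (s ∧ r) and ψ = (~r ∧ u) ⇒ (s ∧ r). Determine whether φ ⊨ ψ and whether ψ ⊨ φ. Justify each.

[⇒] This fails. Under u = T, r = F, s = F, the left side is true but the right side is false.

[⇐] This fails. Under u = T, r = T, s = F, the left side is false but the right side is true.

Both directions fail.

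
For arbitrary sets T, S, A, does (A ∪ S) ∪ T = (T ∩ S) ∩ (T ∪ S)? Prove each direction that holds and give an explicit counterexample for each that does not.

The sets are not equal: only the reverse inclusion holds.

(⊆) This inclusion fails. Take T = {1}, S = ∅, A = ∅; then 1 ∈ (A ∪ S) ∪ T but 1 ∉ (T ∩ S) ∩ (T ∪ S).

(⊇) Let x ∈ (T ∩ S) ∩ (T ∪ S). Then either x ∈ T ∩ S and x ∉ A; or x ∈ T ∩ S ∩ A. In each case x ∈ (A ∪ S) ∪ T, so (T ∩ S) ∩ (T ∪ S) ⊆ (A ∪ S) ∪ T.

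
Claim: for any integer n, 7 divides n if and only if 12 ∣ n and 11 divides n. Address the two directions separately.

(⇒) fails and (⇐) fails.

(→) This fails: take n = 7. Certainly 7 ∣ 7, but 12 ∤ 7.

(←) This fails: take n = 132. Both 12 ∣ 132 and 11 ∣ 132, yet 132 is not a multiple of 7 (since 132 = 18·7 + 6), so 7 ∤ 132.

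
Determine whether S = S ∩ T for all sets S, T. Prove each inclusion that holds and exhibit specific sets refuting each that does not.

Forward inclusion. This inclusion fails. Take S = {1}, T = ∅; then 1 ∈ S but 1 ∉ S ∩ T.

Reverse inclusion. Let x ∈ S ∩ T. Then x ∈ S ∩ T, from which x ∈ S.

(⊆) fails; (⊇) holds.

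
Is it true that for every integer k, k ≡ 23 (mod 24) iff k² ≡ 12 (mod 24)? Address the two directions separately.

(⟹) This fails: take k = 23. Then 23 ≡ 23 (mod 24), but 23² = 529 ≡ 1 (mod 24), not 12.

(⟸) This fails: take k = 6. Then 6² = 36 ≡ 12 (mod 24), yet 6 ≡ 6 (mod 24), not 23.

Neither direction holds.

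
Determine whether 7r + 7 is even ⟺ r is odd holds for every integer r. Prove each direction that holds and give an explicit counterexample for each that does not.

Both implications hold.

(→) Suppose 7r + 7 is even. Since 7 is odd, 7r and r have the same parity, so 7r + 7 ≡ r + 7 (mod 2). As 7 is odd, 7r + 7 is even exactly when r is odd. Thus r is odd.

(←) Conversely, suppose r is odd; write r = 2j + 1. Then 7r + 7 = 7·(2j + 1) + 7 = 2·7j + 14, which is even.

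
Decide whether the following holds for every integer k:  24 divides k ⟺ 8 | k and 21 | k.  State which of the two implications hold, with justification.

(⇒) This fails: take k = 24. Certainly 24 ∣ 24, but 21 ∤ 24.

(⇐) Suppose 8 ∣ k and 21 ∣ k. Any common multiple of 8 and 21 is a multiple of their lcm; here gcd(8, 21) = 1, so lcm(8, 21) = 8·21 = 168, so 168 ∣ k. Since 24 ∣ 168, it follows that 24 ∣ k.

The forward direction fails; the converse holds.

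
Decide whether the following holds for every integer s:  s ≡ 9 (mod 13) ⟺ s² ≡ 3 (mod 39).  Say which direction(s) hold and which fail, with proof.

Forward direction. This fails: take s = 22. Then 22 ≡ 9 (mod 13), but 22² = 484 ≡ 16 (mod 39), not 3.

Converse. This fails: take s = 30. Then 30² = 900 ≡ 3 (mod 39), yet 30 ≡ 4 (mod 13), not 9.

(⇒) fails and (⇐) fails.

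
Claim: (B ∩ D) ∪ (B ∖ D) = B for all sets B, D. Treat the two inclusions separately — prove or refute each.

Both inclusions hold.

Reverse inclusion. Let x ∈ B. Then either x ∈ B and x ∉ D; or x ∈ B ∩ D. In each case x ∈ (B ∩ D) ∪ (B ∖ D), so B ⊆ (B ∩ D) ∪ (B ∖ D).

Forward inclusion. Let x ∈ (B ∩ D) ∪ (B ∖ D). Then either x ∈ B and x ∉ D; or x ∈ B ∩ D. In each case x ∈ B, so (B ∩ D) ∪ (B ∖ D) ⊆ B.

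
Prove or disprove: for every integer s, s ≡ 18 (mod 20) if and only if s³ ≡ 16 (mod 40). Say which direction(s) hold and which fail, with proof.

Neither implication holds.

(⇒) This fails: take s = 18. Then 18 ≡ 18 (mod 20), but 18³ = 5832 ≡ 32 (mod 40), not 16.

(⇐) This fails: take s = 6. Then 6³ = 216 ≡ 16 (mod 40), yet 6 ≡ 6 (mod 20), not 18.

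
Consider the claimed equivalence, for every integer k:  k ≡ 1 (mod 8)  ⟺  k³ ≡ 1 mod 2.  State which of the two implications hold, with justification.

[⇒] Suppose k ≡ 1 (mod 8). Then k³ ≡ 1³ = 1 (mod 8), and since 2 ∣ 8, also k³ ≡ 1 (mod 2).

[⇐] This fails: take k = 3. Then 3³ = 27 ≡ 1 (mod 2), yet 3 ≡ 3 (mod 8), not 1.

Only the forward direction holds.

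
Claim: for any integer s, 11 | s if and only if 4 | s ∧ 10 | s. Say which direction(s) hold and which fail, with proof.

(⇒) fails and (⇐) fails.

Forward direction. This fails: take s = 11. Certainly 11 ∣ 11, but 4 ∤ 11.

Converse. This fails: take s = 20. Both 4 ∣ 20 and 10 ∣ 20, yet 20 is not a multiple of 11 (since 20 = 1·11 + 9), so 11 ∤ 20.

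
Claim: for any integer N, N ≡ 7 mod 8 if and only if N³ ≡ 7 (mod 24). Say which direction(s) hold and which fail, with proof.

Only the reverse direction holds.

(→) This fails: take N = 15. Then 15 ≡ 7 (mod 8), but 15³ = 3375 ≡ 15 (mod 24), not 7.

(←) Conversely, the residues r modulo 24 with r³ ≡ 7 (mod 24) are exactly {7}, and each is ≡ 7 (mod 8).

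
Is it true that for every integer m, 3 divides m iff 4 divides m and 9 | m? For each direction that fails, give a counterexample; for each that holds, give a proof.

Not equivalent: only (⇐) holds.

[⇒] This fails: take m = 3. Certainly 3 ∣ 3, but 4 ∤ 3.

[⇐] Suppose 4 ∣ m and 9 ∣ m. Any common multiple of 4 and 9 is a multiple of their lcm; here gcd(4, 9) = 1, so lcm(4, 9) = 4·9 = 36, so 36 ∣ m. Since 3 ∣ 36, it follows that 3 ∣ m.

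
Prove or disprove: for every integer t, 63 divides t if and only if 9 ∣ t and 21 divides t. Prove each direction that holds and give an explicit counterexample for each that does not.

The biconditional holds.

(⟹) If 63 ∣ t, write t = 63q. Since 63 = 7·9, t = 9·(7q), so 9 ∣ t; and since 63 = 3·21, t = 21·(3q), so 21 ∣ t.

(⟸) Suppose 9 ∣ t and 21 ∣ t. Any common multiple of 9 and 21 is a multiple of their lcm; here lcm(9, 21) = 9·21/gcd(9, 21) = 189/3 = 63, so 63 ∣ t.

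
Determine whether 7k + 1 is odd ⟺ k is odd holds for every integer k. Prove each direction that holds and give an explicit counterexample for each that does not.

(⇒) fails and (⇐) fails.

(⇒) This fails: k = 6 gives 7k + 1 = 43, which is odd, but 6 is even, not odd.

(⇐) This also fails: k = 5 is odd, but 7k + 1 = 36 is even, not odd.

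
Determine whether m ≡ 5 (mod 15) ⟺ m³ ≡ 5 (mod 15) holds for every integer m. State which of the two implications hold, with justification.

[⇒] Suppose m ≡ 5 (mod 15). Write m = 15j + 5. Then (15j + 5)³ = 3375j³ + 3375j² + 1125j + 125 = 15(225j³ + 225j² + 75j + 8) + 5, so m³ ≡ 5 (mod 15).

[⇐] Conversely, suppose m³ ≡ 5 (mod 15). The only residue r in {0, …, 14} with r³ ≡ 5 (mod 15) is r = 5, so m ≡ 5 (mod 15).

Both implications hold.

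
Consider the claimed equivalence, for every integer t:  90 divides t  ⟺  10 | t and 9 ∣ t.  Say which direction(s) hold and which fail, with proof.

Both directions hold.

(⇒) If 90 ∣ t, write t = 90q. Since 90 = 9·10, t = 10·(9q), so 10 ∣ t; and since 90 = 10·9, t = 9·(10q), so 9 ∣ t.

(⇐) Suppose 10 ∣ t and 9 ∣ t. Any common multiple of 10 and 9 is a multiple of their lcm; here gcd(10, 9) = 1, so lcm(10, 9) = 10·9 = 90, so 90 ∣ t.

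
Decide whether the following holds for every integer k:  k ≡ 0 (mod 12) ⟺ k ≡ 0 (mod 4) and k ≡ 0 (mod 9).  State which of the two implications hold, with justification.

(⇒) fails; (⇐) holds.

Forward direction. This fails: k = 24 gives 24 ≡ 0 (mod 12) but 24 ≡ 6 (mod 9), so the conjunction on the right does not hold.

Converse. If k ≡ 0 (mod 4) and k ≡ 0 (mod 9), then by the Chinese remainder theorem k ≡ 0 (mod 36). Since 0 ≡ 0 (mod 12) and 12 ∣ 36, we get k ≡ 0 (mod 12).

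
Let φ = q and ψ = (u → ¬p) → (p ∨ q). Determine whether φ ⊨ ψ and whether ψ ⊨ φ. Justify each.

Not equivalent: only (⇒) holds.

[⇒] Assume the antecedent. If q is true, (u → ¬p) → (p ∨ q) reduces to true regardless of the other variables. If q is false, the antecedent cannot hold. Either way (u → ¬p) → (p ∨ q) holds.

[⇐] This fails. Under q = F, u = F, p = T, the left side is false but the right side is true.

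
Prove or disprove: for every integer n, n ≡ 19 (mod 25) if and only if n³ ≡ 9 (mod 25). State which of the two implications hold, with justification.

Forward direction. Suppose n ≡ 19 (mod 25). Write n = 25j + 19. Then (25j + 19)³ = 15625j³ + 35625j² + 27075j + 6859 = 25(625j³ + 1425j² + 1083j + 274) + 9, so n³ ≡ 9 (mod 25).

Converse. Suppose n³ ≡ 9 (mod 25). The only residue r in {0, …, 24} with r³ ≡ 9 (mod 25) is r = 19, so n ≡ 19 (mod 25).

Both directions hold; the statement is true.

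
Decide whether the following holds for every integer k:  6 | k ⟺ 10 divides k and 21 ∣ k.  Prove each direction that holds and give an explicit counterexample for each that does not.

Only the converse holds.

(→) This fails: take k = 6. Certainly 6 ∣ 6, but 10 ∤ 6.

(←) Suppose 10 ∣ k and 21 ∣ k. Any common multiple of 10 and 21 is a multiple of their lcm; here gcd(10, 21) = 1, so lcm(10, 21) = 10·21 = 210, so 210 ∣ k. Since 6 ∣ 210, it follows that 6 ∣ k.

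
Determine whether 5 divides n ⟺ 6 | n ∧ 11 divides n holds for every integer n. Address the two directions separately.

(→) This fails: take n = 5. Certainly 5 ∣ 5, but 6 ∤ 5.

(←) This fails: take n = 66. Both 6 ∣ 66 and 11 ∣ 66, yet 66 is not a multiple of 5 (since 66 = 13·5 + 1), so 5 ∤ 66.

Neither implication holds.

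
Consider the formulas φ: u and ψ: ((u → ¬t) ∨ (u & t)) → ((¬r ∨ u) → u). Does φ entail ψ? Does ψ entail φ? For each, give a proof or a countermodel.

Only the forward implication holds.

[⇒] Assume the antecedent. If r is true, the consequent reduces to true regardless of the other variables. If r is false, the antecedent forces (r = F, t = F, u = T) or (r = F, t = T, u = T), and the consequent holds there. Either way the consequent holds.

[⇐] This fails. Under r = T, t = F, u = F, the left side is false but the right side is true.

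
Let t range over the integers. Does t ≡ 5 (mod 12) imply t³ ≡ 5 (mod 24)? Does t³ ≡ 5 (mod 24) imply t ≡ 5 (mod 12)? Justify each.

Only the reverse direction holds.

Forward direction. This fails: take t = 17. Then 17 ≡ 5 (mod 12), but 17³ = 4913 ≡ 17 (mod 24), not 5.

Converse. The residues r modulo 24 with r³ ≡ 5 (mod 24) are exactly {5}, and each is ≡ 5 (mod 12).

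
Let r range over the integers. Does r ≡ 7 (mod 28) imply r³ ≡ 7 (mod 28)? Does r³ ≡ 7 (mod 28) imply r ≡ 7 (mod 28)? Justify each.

[⇒] Suppose r ≡ 7 (mod 28). Write r = 28j + 7. Then (28j + 7)³ = 21952j³ + 16464j² + 4116j + 343 = 28(784j³ + 588j² + 147j + 12) + 7, so r³ ≡ 7 (mod 28).

[⇐] Conversely, suppose r³ ≡ 7 (mod 28). The only residue r in {0, …, 27} with r³ ≡ 7 (mod 28) is r = 7, so r ≡ 7 (mod 28).

Both implications hold.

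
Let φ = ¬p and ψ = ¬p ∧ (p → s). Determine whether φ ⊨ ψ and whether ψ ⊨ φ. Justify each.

The biconditional holds.

(⇒) Assume the antecedent. If p is true, the antecedent cannot hold. If p is false, ¬p ∧ (p → s) reduces to true regardless of the other variables. Either way ¬p ∧ (p → s) holds.

(⇐) Assume the antecedent. If p is true, the antecedent cannot hold. If p is false, ¬p reduces to true regardless of the other variables. Either way ¬p holds.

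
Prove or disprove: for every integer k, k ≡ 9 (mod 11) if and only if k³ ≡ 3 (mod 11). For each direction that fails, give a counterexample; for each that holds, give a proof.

(⇒) Suppose k ≡ 9 (mod 11). Write k = 11j + 9. Then (11j + 9)³ = 1331j³ + 3267j² + 2673j + 729 = 11(121j³ + 297j² + 243j + 66) + 3, so k³ ≡ 3 (mod 11).

(⇐) Conversely, suppose k³ ≡ 3 (mod 11). The only residue r in {0, …, 10} with r³ ≡ 3 (mod 11) is r = 9, so k ≡ 9 (mod 11).

Both directions hold.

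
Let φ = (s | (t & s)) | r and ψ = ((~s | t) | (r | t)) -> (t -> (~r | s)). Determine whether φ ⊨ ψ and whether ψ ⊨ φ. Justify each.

[⇒] This fails. Under r = T, t = T, s = F, the left side is true but the right side is false.

[⇐] This fails. Under r = F, t = F, s = F, the left side is false but the right side is true.

Both directions fail.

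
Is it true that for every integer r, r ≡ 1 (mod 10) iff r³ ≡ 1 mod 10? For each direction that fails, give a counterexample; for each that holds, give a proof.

Both directions hold; the statement is true.

[⇐] Suppose r³ ≡ 1 (mod 10). The only residue r in {0, …, 9} with r³ ≡ 1 (mod 10) is r = 1, so r ≡ 1 (mod 10).

[⇒] Suppose r ≡ 1 (mod 10). Write r = 10j + 1. Then (10j + 1)³ = 1000j³ + 300j² + 30j + 1 = 10(100j³ + 30j² + 3j) + 1, so r³ ≡ 1 (mod 10).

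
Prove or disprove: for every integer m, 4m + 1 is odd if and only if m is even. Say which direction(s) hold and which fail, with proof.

(⇒) fails; (⇐) holds.

(→) This fails: take m = 1. Then 4m + 1 = 5, which is odd, yet m = 1 is odd, not even.

(←) Suppose m is even. Since 4 is even, 4m is even for every m, so 4m + 1 has the same parity as 1, which is odd. Hence 4m + 1 is odd.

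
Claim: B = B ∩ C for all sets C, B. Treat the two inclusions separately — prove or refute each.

(⊆) This inclusion fails. Take C = ∅, B = {1}; then 1 ∈ B but 1 ∉ B ∩ C.

(⊇) Let x ∈ B ∩ C. Then x ∈ C ∩ B, from which x ∈ B.

(⊆) fails; (⊇) holds.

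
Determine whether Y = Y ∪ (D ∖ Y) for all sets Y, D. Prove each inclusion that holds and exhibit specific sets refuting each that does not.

The sets are not equal: only the forward inclusion holds.

Reverse inclusion. This inclusion fails. Take Y = ∅, D = {1}; then 1 ∈ Y ∪ (D ∖ Y) but 1 ∉ Y.

Forward inclusion. Let x ∈ Y. Then either x ∈ Y and x ∉ D; or x ∈ Y ∩ D. In each case x ∈ Y ∪ (D ∖ Y), so Y ⊆ Y ∪ (D ∖ Y).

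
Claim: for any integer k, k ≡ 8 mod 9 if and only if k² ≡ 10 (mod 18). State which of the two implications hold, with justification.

(⇒) This fails: take k = 17. Then 17 ≡ 8 (mod 9), but 17² = 289 ≡ 1 (mod 18), not 10.

(⇐) This fails: take k = 10. Then 10² = 100 ≡ 10 (mod 18), yet 10 ≡ 1 (mod 9), not 8.

Neither direction holds.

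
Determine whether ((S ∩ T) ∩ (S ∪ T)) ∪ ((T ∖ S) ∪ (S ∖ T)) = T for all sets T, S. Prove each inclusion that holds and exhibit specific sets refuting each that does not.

Forward inclusion. This inclusion fails. Take T = ∅, S = {1}; then 1 ∈ ((S ∩ T) ∩ (S ∪ T)) ∪ ((T ∖ S) ∪ (S ∖ T)) but 1 ∉ T.

Reverse inclusion. Let x ∈ T. Then either x ∈ T and x ∉ S; or x ∈ T ∩ S. In each case x ∈ ((S ∩ T) ∩ (S ∪ T)) ∪ ((T ∖ S) ∪ (S ∖ T)), so T ⊆ ((S ∩ T) ∩ (S ∪ T)) ∪ ((T ∖ S) ∪ (S ∖ T)).

(⊆) fails; (⊇) holds.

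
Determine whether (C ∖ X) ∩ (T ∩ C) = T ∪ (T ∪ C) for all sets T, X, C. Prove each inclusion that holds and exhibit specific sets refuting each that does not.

(⊆) Let x ∈ (C ∖ X) ∩ (T ∩ C). Then x ∈ T ∩ C and x ∉ X, from which x ∈ T ∪ (T ∪ C).

(⊇) This inclusion fails. Take T = {1}, X = ∅, C = ∅; then 1 ∈ T ∪ (T ∪ C) but 1 ∉ (C ∖ X) ∩ (T ∩ C).

Only the forward inclusion holds.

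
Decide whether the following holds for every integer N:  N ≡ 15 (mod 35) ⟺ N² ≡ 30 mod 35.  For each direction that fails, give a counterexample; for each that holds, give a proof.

(⇒) This fails: take N = 15. Then 15 ≡ 15 (mod 35), but 15² = 225 ≡ 15 (mod 35), not 30.

(⇐) This fails: take N = 10. Then 10² = 100 ≡ 30 (mod 35), yet 10 ≡ 10 (mod 35), not 15.

Neither direction holds.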